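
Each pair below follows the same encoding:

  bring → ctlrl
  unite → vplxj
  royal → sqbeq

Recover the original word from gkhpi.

field

Each letter shifts forward by (position + 1), i.e. 1, 2, 3, … — the shift grows by one for each successive letter.
Undoing it on gkhpi: g−1=f, k−2=i, h−3=e, p−4=l, i−5=d.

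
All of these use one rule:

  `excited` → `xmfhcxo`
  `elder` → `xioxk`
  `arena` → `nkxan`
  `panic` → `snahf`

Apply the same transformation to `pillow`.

e(4)→x(23) and x(23)→m(12) fit y≡9x+13 (mod 26); the inverse of 9 mod 26 is 3. Each letter's alphabet position (a=0..z=25) is mapped through 9·x+13 mod 26 — an affine cipher.
For pillow: p(15)→9·15+13≡18=s; i(8)→9·8+13≡7=h; l(11)→9·11+13≡8=i; l(11)→9·11+13≡8=i; o(14)→9·14+13≡9=j; w(22)→9·22+13≡3=d (all mod 26).

shiijd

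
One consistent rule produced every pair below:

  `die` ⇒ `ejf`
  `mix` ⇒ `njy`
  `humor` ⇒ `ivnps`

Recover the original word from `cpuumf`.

bottle

Every letter moves 1 place later in the alphabet, wrapping around z→a.
Decoding cpuumf: c−1=b, p−1=o, u−1=t, u−1=t, m−1=l, f−1=e.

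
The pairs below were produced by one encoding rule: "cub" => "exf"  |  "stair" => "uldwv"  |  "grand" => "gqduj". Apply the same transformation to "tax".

adw

The word is reversed, then every letter is shifted forward by 3.
For tax: reverse → xat; then shift: x+3=a, a+3=d, t+3=w.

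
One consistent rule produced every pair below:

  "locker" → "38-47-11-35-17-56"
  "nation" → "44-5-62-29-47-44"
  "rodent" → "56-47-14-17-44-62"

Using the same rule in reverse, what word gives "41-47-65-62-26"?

mouth

l(#12)→38 and o(#15)→47: differences scale by 3, so n = 3·pos + 2. With a=1..z=26, the number is 3·pos + 2.
Reversing it on 41-47-65-62-26: 41→(41−2)÷3=13=m, 47→(47−2)÷3=15=o, 65→(65−2)÷3=21=u, 62→(62−2)÷3=20=t, 26→(26−2)÷3=8=h.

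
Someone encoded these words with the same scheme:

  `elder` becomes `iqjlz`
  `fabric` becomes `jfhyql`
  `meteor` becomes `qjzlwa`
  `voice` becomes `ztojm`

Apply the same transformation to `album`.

eqhbu

In elder: e→i is +4, l→q is +5, d→j is +6, e→l is +7 — the shift increases by 1 each position. The shift increases by 1 at each position, starting from +4: 4, 5, 6, ….
For album: a+4=e, l+5=q, b+6=h, u+7=b, m+8=u.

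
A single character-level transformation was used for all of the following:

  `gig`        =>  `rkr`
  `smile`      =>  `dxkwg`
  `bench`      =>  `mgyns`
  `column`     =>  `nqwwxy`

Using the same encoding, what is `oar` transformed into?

The shift depends on letter class: consonant g→r is +11, but vowel i→k is +2. Vowels shift forward by 2 and consonants shift forward by 11.
On oar: o(vowel)+2=q, a(vowel)+2=c, r(cons)+11=c.

qcc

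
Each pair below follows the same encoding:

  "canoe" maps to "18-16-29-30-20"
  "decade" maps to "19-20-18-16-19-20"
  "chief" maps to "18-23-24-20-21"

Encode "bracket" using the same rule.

17-33-16-18-26-20-35

c is letter #3 and maps to 18: an offset of 15. The number is (letter's place in the alphabet, a=1) + 15.
Applying it to bracket: b=2→17, r=18→33, a=1→16, c=3→18, k=11→26, e=5→20, t=20→35.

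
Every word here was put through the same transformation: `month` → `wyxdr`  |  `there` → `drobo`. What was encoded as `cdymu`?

Compare letters: m→w is +10, o→y is +10, n→x is +10 — a constant shift. This is a Caesar cipher with shift 10.
Decoding cdymu: c−10=s, d−10=t, y−10=o, m−10=c, u−10=k.

stock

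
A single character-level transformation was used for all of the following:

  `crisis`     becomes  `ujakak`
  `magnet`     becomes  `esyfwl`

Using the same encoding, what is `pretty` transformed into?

Compare letters: c→u is +18, r→j is +18, i→a is +18 — a constant shift. Each letter is shifted forward by 18 in the alphabet (a Caesar shift of +18).
Applying it to pretty: p+18=h, r+18=j, e+18=w, t+18=l, t+18=l, y+18=q.

hjwllq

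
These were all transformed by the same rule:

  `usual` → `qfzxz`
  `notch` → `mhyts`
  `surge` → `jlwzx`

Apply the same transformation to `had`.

ifm

The output letters match the input read backwards, each shifted +5: usual reversed is lausu. Read the word backwards and shift each letter +5.
For had: reverse → dah; then shift: d+5=i, a+5=f, h+5=m.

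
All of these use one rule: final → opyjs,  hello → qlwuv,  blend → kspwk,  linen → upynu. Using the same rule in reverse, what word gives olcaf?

ferry

Shifts by position in final: pos 0: f→o (+9), pos 1: i→p (+7), pos 2: n→y (+11), pos 3: a→j (+9), pos 4: l→s (+7) — repeating every 3. A repeating key of period 3 is used — shifts +9, +7, +11 over and over.
Undoing it on olcaf: o−9=f, l−7=e, c−11=r, a−9=r, f−7=y.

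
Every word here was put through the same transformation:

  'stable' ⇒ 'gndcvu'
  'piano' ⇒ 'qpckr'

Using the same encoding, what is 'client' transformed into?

Two steps: reverse the string, then apply a Caesar shift of +2.
On client: reverse → tneilc; then shift: t+2=v, n+2=p, e+2=g, i+2=k, l+2=n, c+2=e.

vpgkne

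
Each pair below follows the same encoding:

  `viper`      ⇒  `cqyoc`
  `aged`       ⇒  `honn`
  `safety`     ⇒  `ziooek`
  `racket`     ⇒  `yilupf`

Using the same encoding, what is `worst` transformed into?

dwace

The shift increases by 1 at each position, starting from +7: 7, 8, 9, ….
Applying it to worst: w+7=d, o+8=w, r+9=a, s+10=c, t+11=e.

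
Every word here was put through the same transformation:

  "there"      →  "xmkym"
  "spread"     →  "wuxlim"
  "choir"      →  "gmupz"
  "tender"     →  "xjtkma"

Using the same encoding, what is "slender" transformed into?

In there: t→x is +4, h→m is +5, e→k is +6, r→y is +7 — the shift increases by 1 each position. Each letter shifts forward by (position + 4), i.e. 4, 5, 6, … — the shift grows by one for each successive letter.
On slender: s+4=w, l+5=q, e+6=k, n+7=u, d+8=l, e+9=n, r+10=b.

wqkulnb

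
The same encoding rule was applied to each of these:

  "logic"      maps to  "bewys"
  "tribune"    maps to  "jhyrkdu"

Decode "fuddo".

penny

Compare letters: l→b is +16, o→e is +16, g→w is +16 — a constant shift. This is a Caesar cipher with shift 16.
Reversing it on fuddo: f−16=p, u−16=e, d−16=n, d−16=n, o−16=y.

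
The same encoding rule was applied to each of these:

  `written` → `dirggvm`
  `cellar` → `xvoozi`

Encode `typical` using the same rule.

Each pair mirrors across the alphabet (w↔d, r↔i, i↔r): positions sum to 25. Letters are reflected about the middle of the alphabet (position → 25−position): Atbash.
For typical: t↔g, y↔b, p↔k, i↔r, c↔x, a↔z, l↔o.

gbkrxzo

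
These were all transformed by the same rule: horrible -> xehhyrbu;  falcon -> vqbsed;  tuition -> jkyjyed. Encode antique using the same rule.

Compare letters: h→x is +16, o→e is +16, r→h is +16 — a constant shift. Every letter moves 16 places later in the alphabet, wrapping around z→a.
Applying it to antique: a+16=q, n+16=d, t+16=j, i+16=y, q+16=g, u+16=k, e+16=u.

qdjygku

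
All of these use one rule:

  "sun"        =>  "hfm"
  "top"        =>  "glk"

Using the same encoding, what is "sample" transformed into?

hznkov

Each pair mirrors across the alphabet (s↔h, u↔f, n↔m): positions sum to 25. This is the alphabet-reversal cipher (Atbash): a becomes z, b becomes y, etc.
On sample: s↔h, a↔z, m↔n, p↔k, l↔o, e↔v.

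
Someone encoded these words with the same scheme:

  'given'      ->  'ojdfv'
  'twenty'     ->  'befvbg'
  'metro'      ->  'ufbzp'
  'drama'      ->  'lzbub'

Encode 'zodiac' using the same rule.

The shift depends on letter class: consonant g→o is +8, but vowel i→j is +1. The rule splits by letter class: vowels +1, consonants +8.
On zodiac: z(cons)+8=h, o(vowel)+1=p, d(cons)+8=l, i(vowel)+1=j, a(vowel)+1=b, c(cons)+8=k.

hpljbk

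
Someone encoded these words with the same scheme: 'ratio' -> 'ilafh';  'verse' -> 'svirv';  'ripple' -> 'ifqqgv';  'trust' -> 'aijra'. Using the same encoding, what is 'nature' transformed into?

r(17)→i(8) and a(0)→l(11) fit y≡9x+11 (mod 26); the inverse of 9 mod 26 is 3. This is an affine cipher: with a=0,…,z=25, each position x becomes (9x+11) mod 26.
Applying it to nature: n(13)→9·13+11≡24=y; a(0)→9·0+11≡11=l; t(19)→9·19+11≡0=a; u(20)→9·20+11≡9=j; r(17)→9·17+11≡8=i; e(4)→9·4+11≡21=v (all mod 26).

ylajiv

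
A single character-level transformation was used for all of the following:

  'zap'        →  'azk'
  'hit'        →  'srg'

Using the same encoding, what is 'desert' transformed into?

Each pair mirrors across the alphabet (z↔a, a↔z, p↔k): positions sum to 25. Each letter is replaced by its mirror in the alphabet: a↔z, b↔y, c↔x, and so on (the Atbash cipher).
On desert: d↔w, e↔v, s↔h, e↔v, r↔i, t↔g.

wvhvig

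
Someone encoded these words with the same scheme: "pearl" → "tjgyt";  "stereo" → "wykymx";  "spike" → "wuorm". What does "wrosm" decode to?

In pearl: p→t is +4, e→j is +5, a→g is +6, r→y is +7 — the shift increases by 1 each position. Letter i (0-indexed) is shifted by i+4, so successive shifts are 4, 5, 6, ….
Decoding wrosm: w−4=s, r−5=m, o−6=i, s−7=l, m−8=e.

smile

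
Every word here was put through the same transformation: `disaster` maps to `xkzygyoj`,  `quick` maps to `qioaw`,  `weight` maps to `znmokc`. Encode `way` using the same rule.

egc

The output letters match the input read backwards, each shifted +6: disaster reversed is retsasid. The word is reversed, then every letter is shifted forward by 6.
Applying it to way: reverse → yaw; then shift: y+6=e, a+6=g, w+6=c.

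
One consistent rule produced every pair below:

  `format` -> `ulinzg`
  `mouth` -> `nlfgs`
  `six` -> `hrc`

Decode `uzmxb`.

Each pair mirrors across the alphabet (f↔u, o↔l, r↔i): positions sum to 25. This is the alphabet-reversal cipher (Atbash): a becomes z, b becomes y, etc.
Reversing it on uzmxb: u↔f, z↔a, m↔n, x↔c, b↔y.

fancy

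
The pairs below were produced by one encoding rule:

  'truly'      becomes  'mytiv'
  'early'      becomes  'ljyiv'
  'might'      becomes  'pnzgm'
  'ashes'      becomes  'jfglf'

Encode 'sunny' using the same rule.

ftwwv

t(19)→m(12) and r(17)→y(24) fit y≡7x+9 (mod 26); the inverse of 7 mod 26 is 15. Treating letters as 0–25, the rule is x ↦ 7x + 9 (mod 26).
Applying it to sunny: s(18)→7·18+9≡5=f; u(20)→7·20+9≡19=t; n(13)→7·13+9≡22=w; n(13)→7·13+9≡22=w; y(24)→7·24+9≡21=v (all mod 26).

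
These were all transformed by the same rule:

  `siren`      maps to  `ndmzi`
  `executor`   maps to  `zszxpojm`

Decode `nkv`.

It's a constant shift of +21 (ROT21).
Undoing it on nkv: n−21=s, k−21=p, v−21=a.

spa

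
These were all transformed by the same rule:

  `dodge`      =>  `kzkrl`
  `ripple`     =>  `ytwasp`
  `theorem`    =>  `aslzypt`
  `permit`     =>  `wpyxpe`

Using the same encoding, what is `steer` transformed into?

zelpy

A repeating key of period 2 is used — shifts +7, +11 over and over.
Applying it to steer: s+7=z, t+11=e, e+7=l, e+11=p, r+7=y.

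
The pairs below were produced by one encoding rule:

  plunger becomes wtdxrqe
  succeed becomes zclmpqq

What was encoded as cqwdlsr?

In plunger: p→w is +7, l→t is +8, u→d is +9, n→x is +10 — the shift increases by 1 each position. The shift increases by 1 at each position, starting from +7: 7, 8, 9, ….
Reversing it on cqwdlsr: c−7=v, q−8=i, w−9=n, d−10=t, l−11=a, s−12=g, r−13=e.

vintage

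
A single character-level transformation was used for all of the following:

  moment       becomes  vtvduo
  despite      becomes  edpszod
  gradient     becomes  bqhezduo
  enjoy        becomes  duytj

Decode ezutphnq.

dinosaur

Treating letters as 0–25, the rule is x ↦ 25x + 7 (mod 26).
Reversing it on ezutphnq: e(4)→25·(4−7)≡3=d; z(25)→25·(25−7)≡8=i; u(20)→25·(20−7)≡13=n; t(19)→25·(19−7)≡14=o; p(15)→25·(15−7)≡18=s; h(7)→25·(7−7)≡0=a; n(13)→25·(13−7)≡20=u; q(16)→25·(16−7)≡17=r (all mod 26).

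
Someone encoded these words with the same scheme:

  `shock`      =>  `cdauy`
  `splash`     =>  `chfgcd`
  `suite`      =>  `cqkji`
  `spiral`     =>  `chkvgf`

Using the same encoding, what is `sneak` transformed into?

Each letter's alphabet position (a=0..z=25) is mapped through 7·x+6 mod 26 — an affine cipher.
On sneak: s(18)→7·18+6≡2=c; n(13)→7·13+6≡19=t; e(4)→7·4+6≡8=i; a(0)→7·0+6≡6=g; k(10)→7·10+6≡24=y (all mod 26).

ctigy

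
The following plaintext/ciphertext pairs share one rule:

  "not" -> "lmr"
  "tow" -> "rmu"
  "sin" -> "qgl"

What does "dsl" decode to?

Compare letters: n→l is +24, o→m is +24, t→r is +24 — a constant shift. It's a constant shift of +24 (ROT24).
Undoing it on dsl: d−24=f, s−24=u, l−24=n.

fun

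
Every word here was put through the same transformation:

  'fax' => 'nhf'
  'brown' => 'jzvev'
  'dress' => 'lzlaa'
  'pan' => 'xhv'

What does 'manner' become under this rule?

uhvvlz

The shift depends on letter class: consonant f→n is +8, but vowel a→h is +7. Vowels shift forward by 7 and consonants shift forward by 8.
Applying it to manner: m(cons)+8=u, a(vowel)+7=h, n(cons)+8=v, n(cons)+8=v, e(vowel)+7=l, r(cons)+8=z.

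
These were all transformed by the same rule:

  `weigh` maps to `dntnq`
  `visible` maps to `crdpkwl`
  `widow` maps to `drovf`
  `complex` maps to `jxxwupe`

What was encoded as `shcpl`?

The shifts repeat in a cycle of length 3: positions 0,1,… shift by +7, +9, +11, then the pattern repeats.
Reversing it on shcpl: s−7=l, h−9=y, c−11=r, p−7=i, l−9=c.

lyric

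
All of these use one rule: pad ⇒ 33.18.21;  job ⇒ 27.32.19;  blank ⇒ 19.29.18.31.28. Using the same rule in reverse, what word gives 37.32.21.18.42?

today

p is letter #16 and maps to 33: an offset of 17. Letters become their 1-based position plus 17 (so a→18, b→19, …).
Reversing it on 37.32.21.18.42: 37→(37−17)÷1=20=t, 32→(32−17)÷1=15=o, 21→(21−17)÷1=4=d, 18→(18−17)÷1=1=a, 42→(42−17)÷1=25=y.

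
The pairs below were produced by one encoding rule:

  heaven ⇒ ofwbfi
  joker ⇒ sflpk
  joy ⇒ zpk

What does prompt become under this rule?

uqnpsq

The output letters match the input read backwards, each shifted +1: heaven reversed is nevaeh. Two steps: reverse the string, then apply a Caesar shift of +1.
For prompt: reverse → tpmorp; then shift: t+1=u, p+1=q, m+1=n, o+1=p, r+1=s, p+1=q.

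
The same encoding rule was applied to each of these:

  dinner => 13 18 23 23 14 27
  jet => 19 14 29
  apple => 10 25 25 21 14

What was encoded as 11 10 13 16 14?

Each letter is replaced by its alphabet position (a=1..z=26) + 9.
Reversing it on 11 10 13 16 14: 11→(11−9)÷1=2=b, 10→(10−9)÷1=1=a, 13→(13−9)÷1=4=d, 16→(16−9)÷1=7=g, 14→(14−9)÷1=5=e.

badge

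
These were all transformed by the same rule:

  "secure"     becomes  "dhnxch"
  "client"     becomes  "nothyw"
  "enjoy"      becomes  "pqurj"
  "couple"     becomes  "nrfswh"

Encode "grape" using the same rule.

The shifts repeat in a cycle of length 2: positions 0,1,… shift by +11, +3, then the pattern repeats.
For grape: g+11=r, r+3=u, a+11=l, p+3=s, e+11=p.

rulsp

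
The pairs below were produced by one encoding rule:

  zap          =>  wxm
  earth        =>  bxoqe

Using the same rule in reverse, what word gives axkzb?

dance

Compare letters: z→w is +23, a→x is +23, p→m is +23 — a constant shift. This is a Caesar cipher with shift 23.
Undoing it on axkzb: a−23=d, x−23=a, k−23=n, z−23=c, b−23=e.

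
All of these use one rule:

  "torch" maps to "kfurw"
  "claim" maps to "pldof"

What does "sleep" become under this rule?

shhov

The word is reversed, then every letter is shifted forward by 3.
On sleep: reverse → peels; then shift: p+3=s, e+3=h, e+3=h, l+3=o, s+3=v.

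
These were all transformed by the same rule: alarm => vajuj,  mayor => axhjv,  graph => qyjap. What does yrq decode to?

hip

The word is reversed, then every letter is shifted forward by 9.
Undoing it on yrq: shift back: y−9=p, r−9=i, q−9=h → pih; then reverse → hip.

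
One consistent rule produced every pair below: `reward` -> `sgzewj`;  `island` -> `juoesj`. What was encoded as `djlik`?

Each letter shifts forward by (position + 1), i.e. 1, 2, 3, … — the shift grows by one for each successive letter.
Decoding djlik: d−1=c, j−2=h, l−3=i, i−4=e, k−5=f.

chief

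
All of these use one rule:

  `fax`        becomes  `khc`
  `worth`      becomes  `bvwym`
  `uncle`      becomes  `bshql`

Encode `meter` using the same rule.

Two shifts are in play — +7 for a/e/i/o/u, +5 for every other letter.
On meter: m(cons)+5=r, e(vowel)+7=l, t(cons)+5=y, e(vowel)+7=l, r(cons)+5=w.

rlylw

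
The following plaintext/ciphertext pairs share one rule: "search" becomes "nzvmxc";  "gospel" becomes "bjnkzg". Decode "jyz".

Compare letters: s→n is +21, e→z is +21, a→v is +21 — a constant shift. Each letter is shifted forward by 21 in the alphabet (a Caesar shift of +21).
Reversing it on jyz: j−21=o, y−21=d, z−21=e.

ode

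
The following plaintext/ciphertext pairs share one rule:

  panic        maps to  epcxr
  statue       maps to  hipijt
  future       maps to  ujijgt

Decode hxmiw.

sixth

This is a Caesar cipher with shift 15.
Reversing it on hxmiw: h−15=s, x−15=i, m−15=x, i−15=t, w−15=h.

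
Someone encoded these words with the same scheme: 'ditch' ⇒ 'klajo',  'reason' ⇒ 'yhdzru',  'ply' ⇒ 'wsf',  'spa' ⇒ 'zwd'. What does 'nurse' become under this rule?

uxyzh

The shift depends on letter class: consonant d→k is +7, but vowel i→l is +3. Vowels shift forward by 3 and consonants shift forward by 7.
For nurse: n(cons)+7=u, u(vowel)+3=x, r(cons)+7=y, s(cons)+7=z, e(vowel)+3=h.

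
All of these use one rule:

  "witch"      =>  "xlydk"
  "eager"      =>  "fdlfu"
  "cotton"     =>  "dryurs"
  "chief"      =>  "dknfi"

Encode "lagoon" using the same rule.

mdlprs

Shifts by position in witch: pos 0: w→x (+1), pos 1: i→l (+3), pos 2: t→y (+5), pos 3: c→d (+1), pos 4: h→k (+3) — repeating every 3. The shifts repeat in a cycle of length 3: positions 0,1,… shift by +1, +3, +5, then the pattern repeats.
On lagoon: l+1=m, a+3=d, g+5=l, o+1=p, o+3=r, n+5=s.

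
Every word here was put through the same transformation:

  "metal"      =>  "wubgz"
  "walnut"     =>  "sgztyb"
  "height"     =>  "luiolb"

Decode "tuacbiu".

necktie

This is an affine cipher: with a=0,…,z=25, each position x becomes (23x+6) mod 26.
Decoding tuacbiu: t(19)→17·(19−6)≡13=n; u(20)→17·(20−6)≡4=e; a(0)→17·(0−6)≡2=c; c(2)→17·(2−6)≡10=k; b(1)→17·(1−6)≡19=t; i(8)→17·(8−6)≡8=i; u(20)→17·(20−6)≡4=e (all mod 26).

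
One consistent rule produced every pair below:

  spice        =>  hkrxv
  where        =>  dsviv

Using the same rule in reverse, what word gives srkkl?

Letters are reflected about the middle of the alphabet (position → 25−position): Atbash.
Undoing it on srkkl: s↔h, r↔i, k↔p, k↔p, l↔o.

hippo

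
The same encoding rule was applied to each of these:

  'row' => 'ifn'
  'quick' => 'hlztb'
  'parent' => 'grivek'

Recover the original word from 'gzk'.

pit

Compare letters: r→i is +17, o→f is +17, w→n is +17 — a constant shift. Every letter moves 17 places later in the alphabet, wrapping around z→a.
Decoding gzk: g−17=p, z−17=i, k−17=t.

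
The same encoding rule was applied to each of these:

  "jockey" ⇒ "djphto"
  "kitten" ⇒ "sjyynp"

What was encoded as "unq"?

lip

The output letters match the input read backwards, each shifted +5: jockey reversed is yekcoj. Two steps: reverse the string, then apply a Caesar shift of +5.
Decoding unq: shift back: u−5=p, n−5=i, q−5=l → pil; then reverse → lip.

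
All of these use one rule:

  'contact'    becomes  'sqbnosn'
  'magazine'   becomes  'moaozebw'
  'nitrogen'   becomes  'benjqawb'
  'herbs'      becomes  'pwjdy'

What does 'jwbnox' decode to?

rental

Each letter's alphabet position (a=0..z=25) is mapped through 15·x+14 mod 26 — an affine cipher.
Undoing it on jwbnox: j(9)→7·(9−14)≡17=r; w(22)→7·(22−14)≡4=e; b(1)→7·(1−14)≡13=n; n(13)→7·(13−14)≡19=t; o(14)→7·(14−14)≡0=a; x(23)→7·(23−14)≡11=l (all mod 26).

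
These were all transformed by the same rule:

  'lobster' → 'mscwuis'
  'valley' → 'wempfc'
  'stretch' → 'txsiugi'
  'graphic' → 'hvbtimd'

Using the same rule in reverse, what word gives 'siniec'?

remedy

Shifts by position in lobster: pos 0: l→m (+1), pos 1: o→s (+4), pos 2: b→c (+1), pos 3: s→w (+4) — repeating every 2. The shifts repeat in a cycle of length 2: positions 0,1,… shift by +1, +4, then the pattern repeats.
Decoding siniec: s−1=r, i−4=e, n−1=m, i−4=e, e−1=d, c−4=y.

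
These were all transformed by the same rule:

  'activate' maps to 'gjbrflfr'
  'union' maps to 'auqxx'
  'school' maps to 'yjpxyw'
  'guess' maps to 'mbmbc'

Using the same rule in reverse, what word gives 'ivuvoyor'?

commence

In activate: a→g is +6, c→j is +7, t→b is +8, i→r is +9 — the shift increases by 1 each position. The shift increases by 1 at each position, starting from +6: 6, 7, 8, ….
Undoing it on ivuvoyor: i−6=c, v−7=o, u−8=m, v−9=m, o−10=e, y−11=n, o−12=c, r−13=e.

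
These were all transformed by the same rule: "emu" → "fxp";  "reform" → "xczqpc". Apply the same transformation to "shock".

The output letters match the input read backwards, each shifted +11: emu reversed is ume. Read the word backwards and shift each letter +11.
Applying it to shock: reverse → kcohs; then shift: k+11=v, c+11=n, o+11=z, h+11=s, s+11=d.

vnzsd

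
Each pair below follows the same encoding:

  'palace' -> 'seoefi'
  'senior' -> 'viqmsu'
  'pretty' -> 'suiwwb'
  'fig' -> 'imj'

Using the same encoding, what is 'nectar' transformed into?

qifweu

The rule splits by letter class: vowels +4, consonants +3.
Applying it to nectar: n(cons)+3=q, e(vowel)+4=i, c(cons)+3=f, t(cons)+3=w, a(vowel)+4=e, r(cons)+3=u.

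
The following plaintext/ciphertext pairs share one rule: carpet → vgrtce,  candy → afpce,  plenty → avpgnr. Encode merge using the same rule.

gitgo

The output letters match the input read backwards, each shifted +2: carpet reversed is teprac. The word is reversed, then every letter is shifted forward by 2.
Applying it to merge: reverse → egrem; then shift: e+2=g, g+2=i, r+2=t, e+2=g, m+2=o.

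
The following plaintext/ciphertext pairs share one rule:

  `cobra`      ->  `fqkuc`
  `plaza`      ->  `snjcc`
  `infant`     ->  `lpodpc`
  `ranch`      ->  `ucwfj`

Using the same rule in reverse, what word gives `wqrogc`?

toilet

Shifts by position in cobra: pos 0: c→f (+3), pos 1: o→q (+2), pos 2: b→k (+9), pos 3: r→u (+3), pos 4: a→c (+2) — repeating every 3. The shifts repeat in a cycle of length 3: positions 0,1,… shift by +3, +2, +9, then the pattern repeats.
Undoing it on wqrogc: w−3=t, q−2=o, r−9=i, o−3=l, g−2=e, c−9=t.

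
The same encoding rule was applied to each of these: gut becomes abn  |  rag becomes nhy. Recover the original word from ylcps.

liver

The output letters match the input read backwards, each shifted +7: gut reversed is tug. Read the word backwards and shift each letter +7.
Undoing it on ylcps: shift back: y−7=r, l−7=e, c−7=v, p−7=i, s−7=l → revil; then reverse → liver.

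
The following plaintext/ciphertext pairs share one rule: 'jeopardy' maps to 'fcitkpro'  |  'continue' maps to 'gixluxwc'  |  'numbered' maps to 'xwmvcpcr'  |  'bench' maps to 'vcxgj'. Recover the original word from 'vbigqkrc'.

This is an affine cipher: with a=0,…,z=25, each position x becomes (11x+10) mod 26.
Reversing it on vbigqkrc: v(21)→19·(21−10)≡1=b; b(1)→19·(1−10)≡11=l; i(8)→19·(8−10)≡14=o; g(6)→19·(6−10)≡2=c; q(16)→19·(16−10)≡10=k; k(10)→19·(10−10)≡0=a; r(17)→19·(17−10)≡3=d; c(2)→19·(2−10)≡4=e (all mod 26).

blockade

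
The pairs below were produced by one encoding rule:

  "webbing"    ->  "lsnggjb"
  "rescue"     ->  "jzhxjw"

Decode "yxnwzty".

The output letters match the input read backwards, each shifted +5: webbing reversed is gnibbew. Read the word backwards and shift each letter +5.
Decoding yxnwzty: shift back: y−5=t, x−5=s, n−5=i, w−5=r, z−5=u, t−5=o, y−5=t → tsiruot; then reverse → tourist.

tourist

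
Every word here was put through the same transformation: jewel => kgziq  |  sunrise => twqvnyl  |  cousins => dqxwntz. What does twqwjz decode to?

sunset

Each letter shifts forward by (position + 1), i.e. 1, 2, 3, … — the shift grows by one for each successive letter.
Reversing it on twqwjz: t−1=s, w−2=u, q−3=n, w−4=s, j−5=e, z−6=t.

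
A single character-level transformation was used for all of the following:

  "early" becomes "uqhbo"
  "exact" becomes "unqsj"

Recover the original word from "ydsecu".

It's a constant shift of +16 (ROT16).
Decoding ydsecu: y−16=i, d−16=n, s−16=c, e−16=o, c−16=m, u−16=e.

income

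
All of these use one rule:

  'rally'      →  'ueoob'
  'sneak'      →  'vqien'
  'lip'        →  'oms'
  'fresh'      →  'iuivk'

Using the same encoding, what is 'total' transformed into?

Vowels shift forward by 4 and consonants shift forward by 3.
On total: t(cons)+3=w, o(vowel)+4=s, t(cons)+3=w, a(vowel)+4=e, l(cons)+3=o.

wsweo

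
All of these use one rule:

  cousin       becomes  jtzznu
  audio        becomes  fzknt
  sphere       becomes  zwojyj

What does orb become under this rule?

tyi

The rule splits by letter class: vowels +5, consonants +7.
Applying it to orb: o(vowel)+5=t, r(cons)+7=y, b(cons)+7=i.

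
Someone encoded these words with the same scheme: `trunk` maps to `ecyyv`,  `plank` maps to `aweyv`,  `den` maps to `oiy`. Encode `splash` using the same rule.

The shift depends on letter class: consonant t→e is +11, but vowel u→y is +4. The rule splits by letter class: vowels +4, consonants +11.
For splash: s(cons)+11=d, p(cons)+11=a, l(cons)+11=w, a(vowel)+4=e, s(cons)+11=d, h(cons)+11=s.

daweds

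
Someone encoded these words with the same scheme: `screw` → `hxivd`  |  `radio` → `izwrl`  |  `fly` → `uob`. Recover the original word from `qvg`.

This is the alphabet-reversal cipher (Atbash): a becomes z, b becomes y, etc.
Undoing it on qvg: q↔j, v↔e, g↔t.

jet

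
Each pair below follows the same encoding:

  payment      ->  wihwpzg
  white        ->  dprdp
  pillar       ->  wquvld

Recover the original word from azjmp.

trace

In payment: p→w is +7, a→i is +8, y→h is +9, m→w is +10 — the shift increases by 1 each position. Letter i (0-indexed) is shifted by i+7, so successive shifts are 7, 8, 9, ….
Undoing it on azjmp: a−7=t, z−8=r, j−9=a, m−10=c, p−11=e.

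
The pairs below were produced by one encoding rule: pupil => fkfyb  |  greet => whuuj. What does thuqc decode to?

Compare letters: p→f is +16, u→k is +16, p→f is +16 — a constant shift. Every letter moves 16 places later in the alphabet, wrapping around z→a.
Reversing it on thuqc: t−16=d, h−16=r, u−16=e, q−16=a, c−16=m.

dream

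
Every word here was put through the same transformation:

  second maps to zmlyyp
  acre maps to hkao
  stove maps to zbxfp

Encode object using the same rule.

In second: s→z is +7, e→m is +8, c→l is +9, o→y is +10 — the shift increases by 1 each position. Each letter shifts forward by (position + 7), i.e. 7, 8, 9, … — the shift grows by one for each successive letter.
For object: o+7=v, b+8=j, j+9=s, e+10=o, c+11=n, t+12=f.

vjsonf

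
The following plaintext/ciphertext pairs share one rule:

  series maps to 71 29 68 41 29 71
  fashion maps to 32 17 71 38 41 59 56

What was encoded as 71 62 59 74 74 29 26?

spotted

The formula is n = 3×(alphabet index, a=1) + 14.
Decoding 71 62 59 74 74 29 26: 71→(71−14)÷3=19=s, 62→(62−14)÷3=16=p, 59→(59−14)÷3=15=o, 74→(74−14)÷3=20=t, 74→(74−14)÷3=20=t, 29→(29−14)÷3=5=e, 26→(26−14)÷3=4=d.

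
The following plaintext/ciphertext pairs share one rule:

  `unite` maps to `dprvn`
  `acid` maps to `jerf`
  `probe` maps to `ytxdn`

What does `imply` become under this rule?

Shifts by position in unite: pos 0: u→d (+9), pos 1: n→p (+2), pos 2: i→r (+9), pos 3: t→v (+2) — repeating every 2. It's a Vigenère-style cipher with numeric key [9,2]: position i shifts by key[i mod 2].
Applying it to imply: i+9=r, m+2=o, p+9=y, l+2=n, y+9=h.

roynh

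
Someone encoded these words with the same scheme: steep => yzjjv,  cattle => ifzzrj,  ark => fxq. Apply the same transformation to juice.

The shift depends on letter class: consonant s→y is +6, but vowel e→j is +5. Vowels shift forward by 5 and consonants shift forward by 6.
Applying it to juice: j(cons)+6=p, u(vowel)+5=z, i(vowel)+5=n, c(cons)+6=i, e(vowel)+5=j.

pznij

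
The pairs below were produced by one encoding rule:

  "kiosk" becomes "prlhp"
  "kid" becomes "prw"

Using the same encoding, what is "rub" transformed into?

Each pair mirrors across the alphabet (k↔p, i↔r, o↔l): positions sum to 25. Letters are reflected about the middle of the alphabet (position → 25−position): Atbash.
On rub: r↔i, u↔f, b↔y.

ify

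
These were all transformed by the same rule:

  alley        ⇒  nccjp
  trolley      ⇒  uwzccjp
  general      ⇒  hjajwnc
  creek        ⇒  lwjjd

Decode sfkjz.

a(0)→n(13) and l(11)→c(2) fit y≡25x+13 (mod 26); the inverse of 25 mod 26 is 25. Treating letters as 0–25, the rule is x ↦ 25x + 13 (mod 26).
Reversing it on sfkjz: s(18)→25·(18−13)≡21=v; f(5)→25·(5−13)≡8=i; k(10)→25·(10−13)≡3=d; j(9)→25·(9−13)≡4=e; z(25)→25·(25−13)≡14=o (all mod 26).

video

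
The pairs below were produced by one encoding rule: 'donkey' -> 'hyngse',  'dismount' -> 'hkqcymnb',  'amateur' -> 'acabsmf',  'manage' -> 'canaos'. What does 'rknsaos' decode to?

lineage

d(3)→h(7) and o(14)→y(24) fit y≡11x+0 (mod 26); the inverse of 11 mod 26 is 19. This is an affine cipher: with a=0,…,z=25, each position x becomes (11x+0) mod 26.
Undoing it on rknsaos: r(17)→19·(17−0)≡11=l; k(10)→19·(10−0)≡8=i; n(13)→19·(13−0)≡13=n; s(18)→19·(18−0)≡4=e; a(0)→19·(0−0)≡0=a; o(14)→19·(14−0)≡6=g; s(18)→19·(18−0)≡4=e (all mod 26).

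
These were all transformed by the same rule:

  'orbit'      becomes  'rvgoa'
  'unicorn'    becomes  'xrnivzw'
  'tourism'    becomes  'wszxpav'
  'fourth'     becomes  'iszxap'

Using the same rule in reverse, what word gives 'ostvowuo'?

In orbit: o→r is +3, r→v is +4, b→g is +5, i→o is +6 — the shift increases by 1 each position. Letter i (0-indexed) is shifted by i+3, so successive shifts are 3, 4, 5, ….
Undoing it on ostvowuo: o−3=l, s−4=o, t−5=o, v−6=p, o−7=h, w−8=o, u−9=l, o−10=e.

loophole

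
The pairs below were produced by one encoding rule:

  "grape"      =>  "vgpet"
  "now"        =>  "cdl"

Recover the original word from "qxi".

bit

Compare letters: g→v is +15, r→g is +15, a→p is +15 — a constant shift. Each letter is shifted forward by 15 in the alphabet (a Caesar shift of +15).
Reversing it on qxi: q−15=b, x−15=i, i−15=t.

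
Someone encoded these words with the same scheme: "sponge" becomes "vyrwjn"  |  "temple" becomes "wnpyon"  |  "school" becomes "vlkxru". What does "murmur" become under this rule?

pduvxa

Shifts by position in sponge: pos 0: s→v (+3), pos 1: p→y (+9), pos 2: o→r (+3), pos 3: n→w (+9) — repeating every 2. It's a Vigenère-style cipher with numeric key [3,9]: position i shifts by key[i mod 2].
For murmur: m+3=p, u+9=d, r+3=u, m+9=v, u+3=x, r+9=a.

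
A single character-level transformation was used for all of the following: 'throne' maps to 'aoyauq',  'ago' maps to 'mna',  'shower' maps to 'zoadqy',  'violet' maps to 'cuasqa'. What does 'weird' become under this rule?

dquyk

The shift depends on letter class: consonant t→a is +7, but vowel o→a is +12. The rule splits by letter class: vowels +12, consonants +7.
On weird: w(cons)+7=d, e(vowel)+12=q, i(vowel)+12=u, r(cons)+7=y, d(cons)+7=k.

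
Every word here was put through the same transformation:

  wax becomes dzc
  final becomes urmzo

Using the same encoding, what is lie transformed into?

orv

Letters are reflected about the middle of the alphabet (position → 25−position): Atbash.
Applying it to lie: l↔o, i↔r, e↔v.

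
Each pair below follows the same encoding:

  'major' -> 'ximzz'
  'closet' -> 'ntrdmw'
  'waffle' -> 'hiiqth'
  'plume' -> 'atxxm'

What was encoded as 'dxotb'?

Shifts by position in major: pos 0: m→x (+11), pos 1: a→i (+8), pos 2: j→m (+3), pos 3: o→z (+11), pos 4: r→z (+8) — repeating every 3. It's a Vigenère-style cipher with numeric key [11,8,3]: position i shifts by key[i mod 3].
Reversing it on dxotb: d−11=s, x−8=p, o−3=l, t−11=i, b−8=t.

split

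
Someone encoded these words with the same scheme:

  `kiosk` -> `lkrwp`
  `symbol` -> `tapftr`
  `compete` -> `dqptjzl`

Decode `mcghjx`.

ladder

In kiosk: k→l is +1, i→k is +2, o→r is +3, s→w is +4 — the shift increases by 1 each position. Letter i (0-indexed) is shifted by i+1, so successive shifts are 1, 2, 3, ….
Undoing it on mcghjx: m−1=l, c−2=a, g−3=d, h−4=d, j−5=e, x−6=r.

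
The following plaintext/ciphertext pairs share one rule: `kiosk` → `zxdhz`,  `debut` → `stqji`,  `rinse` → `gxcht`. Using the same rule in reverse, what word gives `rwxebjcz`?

Every letter moves 15 places later in the alphabet, wrapping around z→a.
Decoding rwxebjcz: r−15=c, w−15=h, x−15=i, e−15=p, b−15=m, j−15=u, c−15=n, z−15=k.

chipmunk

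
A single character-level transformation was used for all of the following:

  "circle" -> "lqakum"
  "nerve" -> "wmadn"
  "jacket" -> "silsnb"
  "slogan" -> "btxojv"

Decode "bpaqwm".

Shifts by position in circle: pos 0: c→l (+9), pos 1: i→q (+8), pos 2: r→a (+9), pos 3: c→k (+8) — repeating every 2. It's a Vigenère-style cipher with numeric key [9,8]: position i shifts by key[i mod 2].
Reversing it on bpaqwm: b−9=s, p−8=h, a−9=r, q−8=i, w−9=n, m−8=e.

shrine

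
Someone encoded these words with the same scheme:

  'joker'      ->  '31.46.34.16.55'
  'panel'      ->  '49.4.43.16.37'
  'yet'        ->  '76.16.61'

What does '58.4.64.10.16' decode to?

sauce

j(#10)→31 and o(#15)→46: differences scale by 3, so n = 3·pos + 1. Each letter becomes 3×(its alphabet position, a=1..z=26) + 1.
Decoding 58.4.64.10.16: 58→(58−1)÷3=19=s, 4→(4−1)÷3=1=a, 64→(64−1)÷3=21=u, 10→(10−1)÷3=3=c, 16→(16−1)÷3=5=e.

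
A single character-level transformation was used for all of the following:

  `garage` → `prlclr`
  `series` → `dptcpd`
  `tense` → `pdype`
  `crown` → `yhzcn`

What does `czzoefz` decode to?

The output letters match the input read backwards, each shifted +11: garage reversed is egarag. Read the word backwards and shift each letter +11.
Reversing it on czzoefz: shift back: c−11=r, z−11=o, z−11=o, o−11=d, e−11=t, f−11=u, z−11=o → roodtuo; then reverse → outdoor.

outdoor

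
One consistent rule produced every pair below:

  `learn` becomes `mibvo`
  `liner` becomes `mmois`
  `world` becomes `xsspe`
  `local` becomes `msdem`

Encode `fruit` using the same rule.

gvvmu

Shifts by position in learn: pos 0: l→m (+1), pos 1: e→i (+4), pos 2: a→b (+1), pos 3: r→v (+4) — repeating every 2. The shifts repeat in a cycle of length 2: positions 0,1,… shift by +1, +4, then the pattern repeats.
For fruit: f+1=g, r+4=v, u+1=v, i+4=m, t+1=u.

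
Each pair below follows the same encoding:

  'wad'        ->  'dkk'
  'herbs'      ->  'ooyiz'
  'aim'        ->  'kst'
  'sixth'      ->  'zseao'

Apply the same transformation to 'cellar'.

jossky

The shift depends on letter class: consonant w→d is +7, but vowel a→k is +10. Vowels shift forward by 10 and consonants shift forward by 7.
On cellar: c(cons)+7=j, e(vowel)+10=o, l(cons)+7=s, l(cons)+7=s, a(vowel)+10=k, r(cons)+7=y.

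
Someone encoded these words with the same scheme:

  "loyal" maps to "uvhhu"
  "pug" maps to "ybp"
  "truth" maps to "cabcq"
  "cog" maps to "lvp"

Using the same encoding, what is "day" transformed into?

mhh

The shift depends on letter class: consonant l→u is +9, but vowel o→v is +7. The rule splits by letter class: vowels +7, consonants +9.
For day: d(cons)+9=m, a(vowel)+7=h, y(cons)+9=h.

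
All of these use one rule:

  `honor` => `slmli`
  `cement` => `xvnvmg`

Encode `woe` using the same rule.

dlv

This is the alphabet-reversal cipher (Atbash): a becomes z, b becomes y, etc.
Applying it to woe: w↔d, o↔l, e↔v.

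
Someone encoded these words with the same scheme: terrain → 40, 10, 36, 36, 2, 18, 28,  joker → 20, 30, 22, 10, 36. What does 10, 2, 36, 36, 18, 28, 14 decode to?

The formula is n = 2×(alphabet index, a=1).
Undoing it on 10, 2, 36, 36, 18, 28, 14: 10→(10−0)÷2=5=e, 2→(2−0)÷2=1=a, 36→(36−0)÷2=18=r, 36→(36−0)÷2=18=r, 18→(18−0)÷2=9=i, 28→(28−0)÷2=14=n, 14→(14−0)÷2=7=g.

earring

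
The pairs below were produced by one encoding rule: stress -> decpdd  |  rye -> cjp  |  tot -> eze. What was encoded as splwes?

health

Compare letters: s→d is +11, t→e is +11, r→c is +11 — a constant shift. Every letter moves 11 places later in the alphabet, wrapping around z→a.
Decoding splwes: s−11=h, p−11=e, l−11=a, w−11=l, e−11=t, s−11=h.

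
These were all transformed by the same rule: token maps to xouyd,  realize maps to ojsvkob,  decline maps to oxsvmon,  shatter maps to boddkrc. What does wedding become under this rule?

qxsnnog

The output letters match the input read backwards, each shifted +10: token reversed is nekot. Read the word backwards and shift each letter +10.
For wedding: reverse → gniddew; then shift: g+10=q, n+10=x, i+10=s, d+10=n, d+10=n, e+10=o, w+10=g.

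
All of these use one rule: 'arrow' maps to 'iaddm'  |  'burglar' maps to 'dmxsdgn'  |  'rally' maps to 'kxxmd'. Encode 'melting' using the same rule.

The word is reversed, then every letter is shifted forward by 12.
For melting: reverse → gnitlem; then shift: g+12=s, n+12=z, i+12=u, t+12=f, l+12=x, e+12=q, m+12=y.

szufxqy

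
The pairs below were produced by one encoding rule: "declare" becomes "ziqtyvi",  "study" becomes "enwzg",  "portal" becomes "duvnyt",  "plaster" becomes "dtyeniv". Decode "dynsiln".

d(3)→z(25) and e(4)→i(8) fit y≡9x+24 (mod 26); the inverse of 9 mod 26 is 3. Treating letters as 0–25, the rule is x ↦ 9x + 24 (mod 26).
Decoding dynsiln: d(3)→3·(3−24)≡15=p; y(24)→3·(24−24)≡0=a; n(13)→3·(13−24)≡19=t; s(18)→3·(18−24)≡8=i; i(8)→3·(8−24)≡4=e; l(11)→3·(11−24)≡13=n; n(13)→3·(13−24)≡19=t (all mod 26).

patient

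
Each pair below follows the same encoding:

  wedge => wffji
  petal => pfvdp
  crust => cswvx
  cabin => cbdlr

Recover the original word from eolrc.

In wedge: w→w is +0, e→f is +1, d→f is +2, g→j is +3 — the shift increases by 1 each position. Letter i (0-indexed) is shifted by i+0, so successive shifts are 0, 1, 2, ….
Undoing it on eolrc: e−0=e, o−1=n, l−2=j, r−3=o, c−4=y.

enjoy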